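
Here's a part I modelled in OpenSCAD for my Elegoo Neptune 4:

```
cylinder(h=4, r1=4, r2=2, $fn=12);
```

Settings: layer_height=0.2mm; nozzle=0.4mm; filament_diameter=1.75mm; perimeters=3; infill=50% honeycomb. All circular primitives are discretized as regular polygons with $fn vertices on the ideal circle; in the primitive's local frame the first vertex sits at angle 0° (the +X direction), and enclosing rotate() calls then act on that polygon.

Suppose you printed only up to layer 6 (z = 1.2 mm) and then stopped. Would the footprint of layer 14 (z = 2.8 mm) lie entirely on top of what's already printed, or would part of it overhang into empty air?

entirely on top

Compare the two slices. At z = 1.2: the cone (r1=4→r2=2) has section circumradius 3.400 here — a regular 12-gon (area = (12/2)·3.400²·sin(360°/12) = 34.68 mm²). At z = 2.8: the cone contributes a regular 12-gon of circumradius 2.600 (interpolated between r1=4 and r2=2 at t=0.700) (area = (12/2)·2.600²·sin(360°/12) = 20.28 mm²). Checking containment: the cross-section at z = 2.8 is a subset of the cross-section at z = 1.2.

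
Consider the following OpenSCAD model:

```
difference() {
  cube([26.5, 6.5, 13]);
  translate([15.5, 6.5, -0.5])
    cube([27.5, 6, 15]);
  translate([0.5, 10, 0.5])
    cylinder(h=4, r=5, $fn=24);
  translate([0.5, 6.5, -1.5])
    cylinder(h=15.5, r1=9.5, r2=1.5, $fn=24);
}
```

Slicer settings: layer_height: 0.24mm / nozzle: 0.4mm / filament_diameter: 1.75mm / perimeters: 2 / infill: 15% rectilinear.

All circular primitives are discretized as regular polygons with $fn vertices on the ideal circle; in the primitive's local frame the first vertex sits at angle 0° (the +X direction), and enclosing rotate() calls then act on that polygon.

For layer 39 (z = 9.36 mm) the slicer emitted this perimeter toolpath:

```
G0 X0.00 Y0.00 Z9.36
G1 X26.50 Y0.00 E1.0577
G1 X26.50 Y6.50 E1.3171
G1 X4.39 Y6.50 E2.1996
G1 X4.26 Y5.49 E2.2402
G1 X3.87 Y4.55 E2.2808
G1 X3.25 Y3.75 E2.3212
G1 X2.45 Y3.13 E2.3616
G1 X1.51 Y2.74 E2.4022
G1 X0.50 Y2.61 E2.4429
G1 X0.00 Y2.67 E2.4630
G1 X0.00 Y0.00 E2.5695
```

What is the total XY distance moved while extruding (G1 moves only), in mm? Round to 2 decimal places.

Sum the Euclidean lengths of each G1 segment: total = 64.38 mm.

64.38 mm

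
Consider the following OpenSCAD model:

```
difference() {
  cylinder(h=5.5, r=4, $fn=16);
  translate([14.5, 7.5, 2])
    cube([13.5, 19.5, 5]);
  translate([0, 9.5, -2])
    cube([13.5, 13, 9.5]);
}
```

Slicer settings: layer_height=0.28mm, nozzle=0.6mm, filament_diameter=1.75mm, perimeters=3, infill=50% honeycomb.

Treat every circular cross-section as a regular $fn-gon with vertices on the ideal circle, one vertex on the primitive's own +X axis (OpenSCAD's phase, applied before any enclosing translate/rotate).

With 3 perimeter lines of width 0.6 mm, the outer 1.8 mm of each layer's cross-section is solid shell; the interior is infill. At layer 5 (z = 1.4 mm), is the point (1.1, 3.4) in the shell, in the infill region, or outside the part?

shell

At z = 1.4 mm: the r=4 cylinder gives a regular 16-gon of circumradius 4 (constant along its height); the cube at (14.5, 7.5) is absent (z outside [2, 7]); the cube at (0, 9.5) (footprint 13.5×13) is included at this height; After the difference (first − rest): starting from the r=4 cylinder, the 13.5×13 cube at (0, 9.5) misses the remaining region (no effect) — 1 connected region. Overall, the cross-section is a single solid region. The nearest boundary edge runs (0.00, 4.00)→(1.53, 3.70); distance from the point to it = 0.37 mm. The point is inside the cross-section, 0.37 mm from the nearest boundary — within the 1.8 mm shell band (3 × 0.6).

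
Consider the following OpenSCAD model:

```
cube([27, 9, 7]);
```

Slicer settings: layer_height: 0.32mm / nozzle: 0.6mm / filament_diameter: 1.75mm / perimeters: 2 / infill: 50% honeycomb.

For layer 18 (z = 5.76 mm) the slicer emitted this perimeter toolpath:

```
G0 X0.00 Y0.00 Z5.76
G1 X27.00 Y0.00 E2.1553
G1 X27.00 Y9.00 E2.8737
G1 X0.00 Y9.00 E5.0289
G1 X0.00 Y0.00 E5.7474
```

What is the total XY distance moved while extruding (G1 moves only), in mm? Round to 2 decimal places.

72.00 mm

Sum the Euclidean lengths of each G1 segment: total = 72.00 mm.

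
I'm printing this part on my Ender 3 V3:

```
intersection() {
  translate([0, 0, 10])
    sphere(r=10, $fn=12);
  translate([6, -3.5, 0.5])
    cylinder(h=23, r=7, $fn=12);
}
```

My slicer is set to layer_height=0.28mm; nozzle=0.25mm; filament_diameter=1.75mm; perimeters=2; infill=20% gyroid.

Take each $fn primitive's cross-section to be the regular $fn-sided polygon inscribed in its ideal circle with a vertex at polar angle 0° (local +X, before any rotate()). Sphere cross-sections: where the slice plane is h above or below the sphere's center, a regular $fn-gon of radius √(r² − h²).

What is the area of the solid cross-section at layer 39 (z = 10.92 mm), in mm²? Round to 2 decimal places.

At z = 10.92 mm: the sphere: section is a regular 12-gon, circumradius = √(r²−h²) = √(10²−0.92²) = 9.958 (area = (12/2)·9.958²·sin(360°/12) = 297.46 mm²); the r=7 cylinder at (6, -3.5) gives a regular 12-gon of circumradius 7 (constant along its height) (area = (12/2)·7.000²·sin(360°/12) = 147.00 mm²); Taking the intersection: the r=7 cylinder at (6, -3.5) partially overlaps the r=10 sphere; clipping to the common part keeps 99.56 mm² — area = 99.56 mm². Overall, the cross-section is a single solid region. Net area = 99.56 mm².

99.56 mm²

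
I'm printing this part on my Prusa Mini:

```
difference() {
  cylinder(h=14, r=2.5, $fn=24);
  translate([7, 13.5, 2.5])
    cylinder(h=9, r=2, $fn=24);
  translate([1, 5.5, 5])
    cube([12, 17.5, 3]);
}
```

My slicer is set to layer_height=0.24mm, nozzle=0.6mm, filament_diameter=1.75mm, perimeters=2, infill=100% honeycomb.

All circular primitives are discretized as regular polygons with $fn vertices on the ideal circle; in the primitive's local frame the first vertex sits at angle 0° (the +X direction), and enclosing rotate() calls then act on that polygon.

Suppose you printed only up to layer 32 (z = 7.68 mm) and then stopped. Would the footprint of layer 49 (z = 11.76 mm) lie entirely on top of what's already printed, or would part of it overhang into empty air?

Compare the two slices. At z = 7.68: the r=2.5 cylinder contributes a regular 24-gon of circumradius 2.5 (area = (24/2)·2.500²·sin(360°/24) = 19.41 mm²); the r=2 cylinder at (7, 13.5) gives a regular 24-gon of circumradius 2 (constant along its height) (area = (24/2)·2.000²·sin(360°/24) = 12.42 mm²); the 12×17.5 cube at (1, 5.5) contributes its full rectangle (area 210.00 mm²); Taking the first minus the rest: starting from the r=2.5 cylinder (19.41 mm²), the r=2 cylinder at (7, 13.5) misses the remaining region (no effect); the 12×17.5 cube at (1, 5.5) misses the remaining region (no effect) — area = 19.41 mm². At z = 11.76: the r=2.5 cylinder gives a regular 24-gon of circumradius 2.5 (constant along its height) (area = (24/2)·2.500²·sin(360°/24) = 19.41 mm²); the cylinder at (7, 13.5) is absent (z outside [2.5, 11.5]); the cube at (1, 5.5) is absent (z outside [5, 8]); Subtracting the remaining from the first: none of the subtracted shapes is present at this height, so the r=2.5 cylinder is unchanged — area = 19.41 mm². Checking containment: the cross-section at z = 11.76 is a subset of the cross-section at z = 7.68.

entirely on top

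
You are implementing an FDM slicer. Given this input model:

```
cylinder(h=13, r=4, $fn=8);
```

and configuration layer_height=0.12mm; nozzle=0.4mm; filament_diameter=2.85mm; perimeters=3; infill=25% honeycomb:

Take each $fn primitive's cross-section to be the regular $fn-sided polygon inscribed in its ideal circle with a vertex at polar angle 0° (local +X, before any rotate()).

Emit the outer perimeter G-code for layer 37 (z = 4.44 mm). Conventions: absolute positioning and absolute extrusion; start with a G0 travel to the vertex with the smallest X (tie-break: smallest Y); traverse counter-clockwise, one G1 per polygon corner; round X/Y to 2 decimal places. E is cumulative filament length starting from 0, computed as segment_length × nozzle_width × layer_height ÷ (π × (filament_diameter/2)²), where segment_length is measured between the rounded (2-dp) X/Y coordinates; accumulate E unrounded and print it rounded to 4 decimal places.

At z = 4.44 mm: the r=4 cylinder contributes a regular 8-gon of circumradius 4. The outline is a single polygon with 8 vertices. Extrusion per mm of travel: 0.4 × 0.12 / (π × 1.425²) = 0.007524. Accumulating E over each segment gives final E = 0.1843.

G0 X-4.00 Y0.00 Z4.44
G1 X-2.83 Y-2.83 E0.0230
G1 X0.00 Y-4.00 E0.0461
G1 X2.83 Y-2.83 E0.0691
G1 X4.00 Y0.00 E0.0922
G1 X2.83 Y2.83 E0.1152
G1 X0.00 Y4.00 E0.1382
G1 X-2.83 Y2.83 E0.1613
G1 X-4.00 Y0.00 E0.1843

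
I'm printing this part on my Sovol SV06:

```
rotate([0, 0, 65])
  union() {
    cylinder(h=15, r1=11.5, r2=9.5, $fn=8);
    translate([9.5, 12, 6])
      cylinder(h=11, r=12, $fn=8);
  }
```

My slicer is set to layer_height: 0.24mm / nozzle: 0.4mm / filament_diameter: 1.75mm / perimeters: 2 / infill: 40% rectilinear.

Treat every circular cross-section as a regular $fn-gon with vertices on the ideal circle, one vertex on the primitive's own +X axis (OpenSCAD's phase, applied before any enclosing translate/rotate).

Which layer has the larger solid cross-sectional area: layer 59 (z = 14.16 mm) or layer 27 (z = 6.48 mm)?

Layer 59 (z = 14.16): the cone (r1=11.5→r2=9.5) has section circumradius 9.612 here — a regular 8-gon (area = (8/2)·9.612²·sin(360°/8) = 261.32 mm²); the cylinder at (9.5, 12): section is a regular 8-gon, circumradius r=12 (area = (8/2)·12.000²·sin(360°/8) = 407.29 mm²); Taking the union: the regions partially overlap — summed areas 668.61 mm² minus the doubly-counted overlap 47.96 mm² gives 620.65 mm² — area = 620.65 mm²; (whole slice rotated 65° about Z — lengths, areas and connectivity unchanged). So its area = 620.65 mm². Layer 27 (z = 6.48): the cone (r1=11.5→r2=9.5) has section circumradius 10.636 here — a regular 8-gon (area = (8/2)·10.636²·sin(360°/8) = 319.96 mm²); the r=12 cylinder at (9.5, 12) contributes a regular 8-gon of circumradius 12 (area = (8/2)·12.000²·sin(360°/8) = 407.29 mm²); Taking the union: the regions partially overlap — summed areas 727.26 mm² minus the doubly-counted overlap 63.90 mm² gives 663.36 mm² — area = 663.36 mm²; (whole slice rotated 65° about Z — lengths, areas and connectivity unchanged). So its area = 663.36 mm². Layer 27 is larger (663.36 vs 620.65 mm²).

layer 27 (z = 6.48 mm)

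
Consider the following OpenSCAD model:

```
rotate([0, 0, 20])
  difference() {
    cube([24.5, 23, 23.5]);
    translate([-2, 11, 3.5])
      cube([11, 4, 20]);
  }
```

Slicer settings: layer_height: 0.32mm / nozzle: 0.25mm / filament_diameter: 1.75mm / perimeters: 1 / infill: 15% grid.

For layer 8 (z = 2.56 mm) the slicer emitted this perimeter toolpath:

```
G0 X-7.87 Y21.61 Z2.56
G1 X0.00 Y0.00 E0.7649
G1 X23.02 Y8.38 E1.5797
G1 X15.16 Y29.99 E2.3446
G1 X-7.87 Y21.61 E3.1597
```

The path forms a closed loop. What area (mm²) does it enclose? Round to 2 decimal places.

Apply the shoelace formula to the sequence of (X, Y) vertices; enclosed area = 563.48 mm².

563.48 mm²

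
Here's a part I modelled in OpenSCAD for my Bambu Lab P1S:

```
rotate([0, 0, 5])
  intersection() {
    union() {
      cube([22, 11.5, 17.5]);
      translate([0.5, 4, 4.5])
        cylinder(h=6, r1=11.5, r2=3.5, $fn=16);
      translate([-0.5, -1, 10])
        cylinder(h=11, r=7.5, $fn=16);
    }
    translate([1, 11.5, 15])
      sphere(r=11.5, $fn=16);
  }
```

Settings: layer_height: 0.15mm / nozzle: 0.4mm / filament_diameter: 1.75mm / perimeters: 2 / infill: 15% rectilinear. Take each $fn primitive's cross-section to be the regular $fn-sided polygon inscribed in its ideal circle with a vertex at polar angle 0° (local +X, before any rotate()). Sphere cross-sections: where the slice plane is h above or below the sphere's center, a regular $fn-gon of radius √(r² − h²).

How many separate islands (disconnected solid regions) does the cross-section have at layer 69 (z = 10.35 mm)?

1

At z = 10.35 mm: the 22×11.5 cube contributes its full rectangle; the cone at (0.5, 4) (r1=11.5→r2=3.5) has section circumradius 3.700 here — a regular 16-gon; the cylinder at (-0.5, -1): section is a regular 16-gon, circumradius r=7.5; Merging all regions: the regions partially overlap (shared area 72.43 mm²), so overlapping operands fuse into one piece — 1 connected region; the r=11.5 sphere at (1, 11.5) slices to a regular 16-gon of circumradius 10.518 (√(r²−h²) with h=4.65 from center); After intersecting: the r=11.5 sphere at (1, 11.5) partially overlaps the result so far; clipping to the common part keeps 118.59 mm² — 1 connected region; (rotated 5° about Z; rotation is an isometry so areas/perimeters/island counts are preserved). Overall, the cross-section is a single solid region. Island count = 1.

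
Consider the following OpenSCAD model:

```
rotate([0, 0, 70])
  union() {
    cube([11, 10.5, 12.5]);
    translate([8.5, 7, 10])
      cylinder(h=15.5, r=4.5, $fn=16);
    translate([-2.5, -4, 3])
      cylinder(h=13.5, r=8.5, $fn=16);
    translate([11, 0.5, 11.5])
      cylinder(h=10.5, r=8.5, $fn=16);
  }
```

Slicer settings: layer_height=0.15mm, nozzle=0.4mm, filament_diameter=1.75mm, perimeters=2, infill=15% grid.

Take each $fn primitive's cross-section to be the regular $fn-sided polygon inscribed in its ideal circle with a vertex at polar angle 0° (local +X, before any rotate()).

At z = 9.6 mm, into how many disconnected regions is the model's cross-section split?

1

At z = 9.6 mm: the cube is present — its section is the full 11×10.5 rectangle; the cylinder at (8.5, 7) does not reach this height (z outside [10, 25.5]); the r=8.5 cylinder at (-2.5, -4) gives a regular 16-gon of circumradius 8.5 (constant along its height); the cylinder at (11, 0.5) is not intersected at this z (z outside [11.5, 22]); Combining (union): the regions partially overlap (shared area 12.39 mm²), so overlapping operands fuse into one piece — 1 connected region; (whole slice rotated 70° about Z — lengths, areas and connectivity unchanged). The result has 1 disconnected region.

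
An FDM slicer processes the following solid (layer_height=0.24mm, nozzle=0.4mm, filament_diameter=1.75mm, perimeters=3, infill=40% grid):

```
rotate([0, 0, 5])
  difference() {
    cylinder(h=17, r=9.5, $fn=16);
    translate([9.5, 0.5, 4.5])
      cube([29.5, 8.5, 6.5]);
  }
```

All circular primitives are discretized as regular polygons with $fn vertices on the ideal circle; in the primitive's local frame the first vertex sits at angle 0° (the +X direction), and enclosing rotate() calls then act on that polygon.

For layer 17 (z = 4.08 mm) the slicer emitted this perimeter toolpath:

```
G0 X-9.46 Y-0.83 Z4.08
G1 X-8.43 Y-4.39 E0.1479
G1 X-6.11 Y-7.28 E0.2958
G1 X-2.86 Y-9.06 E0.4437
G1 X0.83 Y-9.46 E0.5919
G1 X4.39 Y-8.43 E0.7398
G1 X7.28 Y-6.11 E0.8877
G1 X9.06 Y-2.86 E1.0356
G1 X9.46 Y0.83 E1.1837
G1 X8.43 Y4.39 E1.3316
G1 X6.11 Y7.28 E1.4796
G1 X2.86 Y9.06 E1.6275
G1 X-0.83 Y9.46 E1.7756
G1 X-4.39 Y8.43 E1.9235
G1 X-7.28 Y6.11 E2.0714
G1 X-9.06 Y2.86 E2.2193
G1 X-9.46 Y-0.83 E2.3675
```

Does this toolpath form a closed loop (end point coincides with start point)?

Start point (G0): (-9.46, -0.83). End point (last G1): the path returns to the start — closed.

yes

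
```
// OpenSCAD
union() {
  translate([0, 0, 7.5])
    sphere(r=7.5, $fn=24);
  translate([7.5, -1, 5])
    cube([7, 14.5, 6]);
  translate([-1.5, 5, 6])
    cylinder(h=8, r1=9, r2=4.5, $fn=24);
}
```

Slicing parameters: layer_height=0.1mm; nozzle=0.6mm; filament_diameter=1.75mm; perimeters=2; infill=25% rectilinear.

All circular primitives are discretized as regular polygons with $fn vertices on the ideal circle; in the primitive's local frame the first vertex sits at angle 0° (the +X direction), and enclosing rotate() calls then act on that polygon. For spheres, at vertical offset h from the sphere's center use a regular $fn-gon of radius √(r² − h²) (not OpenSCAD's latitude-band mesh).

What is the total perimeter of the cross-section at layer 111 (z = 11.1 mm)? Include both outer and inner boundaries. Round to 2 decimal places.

At z = 11.1 mm: the r=7.5 sphere contributes a regular 24-gon of circumradius √(7.5²−3.6²) = 6.580 (perimeter = 2·24·6.580·sin(180°/24) = 41.22 mm); the cube at (7.5, -1) is absent (z outside [5, 11]); the cone at (-1.5, 5): at t=0.637 of its height the radius interpolates to r₁+(r₂−r₁)t = 6.131, giving a regular 24-gon of that circumradius (perimeter = 2·24·6.131·sin(180°/24) = 38.41 mm); Taking the union: the regions partially overlap (shared area 61.29 mm²), so the edge portions inside another operand are dropped and the merged outline is re-measured after clipping — boundary = 50.64 mm. Overall, the cross-section is a single solid region. Total boundary length (outer) = 50.64 mm.

50.64 mm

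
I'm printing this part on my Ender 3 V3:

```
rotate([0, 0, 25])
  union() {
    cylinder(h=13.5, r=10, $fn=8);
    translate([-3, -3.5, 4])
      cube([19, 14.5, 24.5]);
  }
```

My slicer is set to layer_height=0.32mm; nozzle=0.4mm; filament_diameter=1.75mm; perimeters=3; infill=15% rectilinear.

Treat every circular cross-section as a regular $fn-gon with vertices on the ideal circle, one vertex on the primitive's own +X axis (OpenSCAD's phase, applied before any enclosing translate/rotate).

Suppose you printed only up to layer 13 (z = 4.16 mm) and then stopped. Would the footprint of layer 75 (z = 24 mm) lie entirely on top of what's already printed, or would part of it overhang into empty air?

Compare the two slices. At z = 4.16: the cylinder: section is a regular 8-gon, circumradius r=10 (area = (8/2)·10.000²·sin(360°/8) = 282.84 mm²); the cube at (-3, -3.5) (footprint 19×14.5) is included at this height (area 275.50 mm²); Merging all regions: the regions partially overlap — summed areas 558.34 mm² minus the doubly-counted overlap 141.81 mm² gives 416.53 mm² — area = 416.53 mm²; (rotated 25° about Z; rotation is an isometry so areas/perimeters/island counts are preserved). At z = 24: the cylinder is absent (z outside [0, 13.5]); the cube at (-3, -3.5) (footprint 19×14.5) is included at this height (area 275.50 mm²); Taking the union: only the 19×14.5 cube at (-3, -3.5) is present, so the union is just that shape — area = 275.50 mm²; (whole slice rotated 25° about Z — lengths, areas and connectivity unchanged). Checking containment: the cross-section at z = 24 is a subset of the cross-section at z = 4.16.

entirely on top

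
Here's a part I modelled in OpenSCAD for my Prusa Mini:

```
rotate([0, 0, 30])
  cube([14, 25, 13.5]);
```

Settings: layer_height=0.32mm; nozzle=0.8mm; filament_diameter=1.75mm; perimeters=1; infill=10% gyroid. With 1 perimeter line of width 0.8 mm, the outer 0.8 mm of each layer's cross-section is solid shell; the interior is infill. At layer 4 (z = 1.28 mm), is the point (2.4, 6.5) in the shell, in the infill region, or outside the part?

At z = 1.28 mm: the cube (footprint 14×25) is included at this height; (whole slice rotated 30° about Z — lengths, areas and connectivity unchanged). Overall, the cross-section is a single solid region. Undo the 30° rotation: the query point maps to (5.328, 4.429) in the un-rotated model frame. The nearest boundary edge runs (0.00, 0.00)→(14.00, 0.00); distance from the point to it = 4.43 mm. The point is inside the cross-section and 4.43 mm from the nearest boundary — more than the 0.8 mm shell width (1 × 0.8), so it's in the infill interior.

infill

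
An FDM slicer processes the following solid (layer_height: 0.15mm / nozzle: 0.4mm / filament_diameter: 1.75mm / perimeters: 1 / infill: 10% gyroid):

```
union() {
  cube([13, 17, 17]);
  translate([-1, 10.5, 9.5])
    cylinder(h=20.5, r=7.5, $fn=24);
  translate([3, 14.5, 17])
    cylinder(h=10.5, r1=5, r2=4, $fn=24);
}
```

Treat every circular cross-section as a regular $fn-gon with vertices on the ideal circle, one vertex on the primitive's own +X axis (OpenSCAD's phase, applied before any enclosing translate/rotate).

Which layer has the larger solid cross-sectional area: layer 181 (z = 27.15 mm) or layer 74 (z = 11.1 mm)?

layer 74 (z = 11.1 mm)

Layer 181 (z = 27.15): the cube does not reach this height (z outside [0, 17]); the r=7.5 cylinder at (-1, 10.5) contributes a regular 24-gon of circumradius 7.5 (area = (24/2)·7.500²·sin(360°/24) = 174.70 mm²); the cone at (3, 14.5) contributes a regular 24-gon of circumradius 4.033 (interpolated between r1=5 and r2=4 at t=0.967) (area = (24/2)·4.033²·sin(360°/24) = 50.52 mm²); Merging all regions: the regions partially overlap — summed areas 225.23 mm² minus the doubly-counted overlap 36.67 mm² gives 188.56 mm² — area = 188.56 mm². So its area = 188.56 mm². Layer 74 (z = 11.1): the cube is present — its section is the full 13×17 rectangle (area 221.00 mm²); the r=7.5 cylinder at (-1, 10.5) contributes a regular 24-gon of circumradius 7.5 (area = (24/2)·7.500²·sin(360°/24) = 174.70 mm²); the cone at (3, 14.5) does not reach this height (z outside [17, 27.5]); Combining (union): the regions partially overlap — summed areas 395.70 mm² minus the doubly-counted overlap 71.06 mm² gives 324.65 mm² — area = 324.65 mm². So its area = 324.65 mm². Layer 74 is larger (324.65 vs 188.56 mm²).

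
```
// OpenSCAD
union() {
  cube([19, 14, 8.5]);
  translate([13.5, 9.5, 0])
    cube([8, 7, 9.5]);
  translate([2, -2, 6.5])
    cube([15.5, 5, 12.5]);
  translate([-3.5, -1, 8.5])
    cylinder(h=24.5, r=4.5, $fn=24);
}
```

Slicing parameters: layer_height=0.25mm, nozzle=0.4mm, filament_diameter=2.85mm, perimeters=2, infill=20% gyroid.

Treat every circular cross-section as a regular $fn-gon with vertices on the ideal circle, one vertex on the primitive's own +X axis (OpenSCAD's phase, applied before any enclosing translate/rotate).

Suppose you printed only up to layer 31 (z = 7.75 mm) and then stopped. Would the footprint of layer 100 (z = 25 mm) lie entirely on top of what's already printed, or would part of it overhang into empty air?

part overhangs

Compare the two slices. At z = 7.75: the 19×14 cube contributes its full rectangle (area 266.00 mm²); the cube at (13.5, 9.5) (footprint 8×7) is included at this height (area 56.00 mm²); the cube at (2, -2) is present — its section is the full 15.5×5 rectangle (area 77.50 mm²); the cylinder at (-3.5, -1) is absent (z outside [8.5, 33]); Taking the union: the regions partially overlap — summed areas 399.50 mm² minus the doubly-counted overlap 71.25 mm² gives 328.25 mm² — area = 328.25 mm². At z = 25: the cube is not intersected at this z (z outside [0, 8.5]); the cube at (13.5, 9.5) is not intersected at this z (z outside [0, 9.5]); the cube at (2, -2) is absent (z outside [6.5, 19]); the r=4.5 cylinder at (-3.5, -1) gives a regular 24-gon of circumradius 4.5 (constant along its height) (area = (24/2)·4.500²·sin(360°/24) = 62.89 mm²); Merging all regions: only the r=4.5 cylinder at (-3.5, -1) is present, so the union is just that shape — area = 62.89 mm². Checking containment: at z = 25 the cross-section extends beyond the z = 7.75 cross-section by about 61.97 mm².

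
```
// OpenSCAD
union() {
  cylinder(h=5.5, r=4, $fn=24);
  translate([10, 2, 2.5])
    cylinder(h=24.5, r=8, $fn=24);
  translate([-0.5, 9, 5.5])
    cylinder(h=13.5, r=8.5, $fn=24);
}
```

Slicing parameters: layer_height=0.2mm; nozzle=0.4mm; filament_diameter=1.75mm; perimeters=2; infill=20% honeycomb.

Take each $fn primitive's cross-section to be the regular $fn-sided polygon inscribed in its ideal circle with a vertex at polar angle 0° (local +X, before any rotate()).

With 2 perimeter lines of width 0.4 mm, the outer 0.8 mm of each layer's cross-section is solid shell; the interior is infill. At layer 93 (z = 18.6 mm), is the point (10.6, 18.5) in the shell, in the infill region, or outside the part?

outside

At z = 18.6 mm: the cylinder does not reach this height (z outside [0, 5.5]); the cylinder at (10, 2): section is a regular 24-gon, circumradius r=8; the r=8.5 cylinder at (-0.5, 9) contributes a regular 24-gon of circumradius 8.5; Combining (union): the regions partially overlap (shared area 27.12 mm²), so overlapping operands fuse into one piece — 1 connected region. Overall, the cross-section is a single solid region. The nearest boundary edge runs (5.51, 15.01)→(6.86, 13.25); distance from the point to it = 6.16 mm. The point is not inside any of the regions above, so it lies outside the cross-section (6.16 mm from the nearest boundary).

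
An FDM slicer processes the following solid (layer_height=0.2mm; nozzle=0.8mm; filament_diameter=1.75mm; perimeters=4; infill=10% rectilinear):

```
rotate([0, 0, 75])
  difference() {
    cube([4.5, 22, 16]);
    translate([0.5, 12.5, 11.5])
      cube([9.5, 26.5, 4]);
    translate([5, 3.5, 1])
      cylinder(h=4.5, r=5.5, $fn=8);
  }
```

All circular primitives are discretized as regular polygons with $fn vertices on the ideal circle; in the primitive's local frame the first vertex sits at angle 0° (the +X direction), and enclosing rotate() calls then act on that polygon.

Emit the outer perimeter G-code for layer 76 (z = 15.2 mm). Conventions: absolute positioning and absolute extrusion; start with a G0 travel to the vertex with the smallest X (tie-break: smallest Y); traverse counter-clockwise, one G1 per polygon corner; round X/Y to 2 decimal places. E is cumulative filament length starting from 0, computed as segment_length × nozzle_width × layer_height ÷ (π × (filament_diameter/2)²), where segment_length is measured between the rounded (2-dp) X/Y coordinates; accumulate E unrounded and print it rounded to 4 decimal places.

G0 X-21.25 Y5.69 Z15.20
G1 X0.00 Y0.00 E1.4634
G1 X1.16 Y4.35 E1.7628
G1 X-10.91 Y7.58 E2.5940
G1 X-11.94 Y3.72 E2.8597
G1 X-21.12 Y6.18 E3.4919
G1 X-21.25 Y5.69 E3.5257

At z = 15.2 mm: the cube (footprint 4.5×22) is included at this height; the 9.5×26.5 cube at (0.5, 12.5) contributes its full rectangle; the cylinder at (5, 3.5) does not reach this height (z outside [1, 5.5]); After the difference (first − rest): starting from the 4.5×22 cube, the 9.5×26.5 cube at (0.5, 12.5) partially overlaps it — only the 38.00 mm² overlap (of its 251.75 mm²) is removed, clipping the outline — 1 connected region; (rotated 75° about Z; rotation is an isometry so areas/perimeters/island counts are preserved). The outline is a single polygon with 6 vertices. Extrusion per mm of travel: 0.8 × 0.2 / (π × 0.875²) = 0.066520. Accumulating E over each segment gives final E = 3.5257.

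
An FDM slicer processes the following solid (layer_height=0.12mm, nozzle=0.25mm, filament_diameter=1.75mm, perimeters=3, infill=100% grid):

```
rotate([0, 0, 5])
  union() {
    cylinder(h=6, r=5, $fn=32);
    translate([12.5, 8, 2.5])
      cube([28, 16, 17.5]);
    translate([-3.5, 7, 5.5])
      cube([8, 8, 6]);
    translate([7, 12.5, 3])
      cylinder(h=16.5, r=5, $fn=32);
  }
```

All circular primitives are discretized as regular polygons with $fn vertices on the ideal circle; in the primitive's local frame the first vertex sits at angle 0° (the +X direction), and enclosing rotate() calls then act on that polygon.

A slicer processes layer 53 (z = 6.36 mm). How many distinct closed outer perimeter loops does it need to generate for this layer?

2

At z = 6.36 mm: the cylinder does not reach this height (z outside [0, 6]); the cube at (12.5, 8) is present — its section is the full 28×16 rectangle; the cube at (-3.5, 7) is present — its section is the full 8×8 rectangle; the r=5 cylinder at (7, 12.5) gives a regular 32-gon of circumradius 5 (constant along its height); Taking the union: the regions partially overlap (shared area 13.26 mm²), so overlapping operands fuse into one piece — 2 connected regions; (rotated 5° about Z; rotation is an isometry so areas/perimeters/island counts are preserved). The result has 2 disconnected regions.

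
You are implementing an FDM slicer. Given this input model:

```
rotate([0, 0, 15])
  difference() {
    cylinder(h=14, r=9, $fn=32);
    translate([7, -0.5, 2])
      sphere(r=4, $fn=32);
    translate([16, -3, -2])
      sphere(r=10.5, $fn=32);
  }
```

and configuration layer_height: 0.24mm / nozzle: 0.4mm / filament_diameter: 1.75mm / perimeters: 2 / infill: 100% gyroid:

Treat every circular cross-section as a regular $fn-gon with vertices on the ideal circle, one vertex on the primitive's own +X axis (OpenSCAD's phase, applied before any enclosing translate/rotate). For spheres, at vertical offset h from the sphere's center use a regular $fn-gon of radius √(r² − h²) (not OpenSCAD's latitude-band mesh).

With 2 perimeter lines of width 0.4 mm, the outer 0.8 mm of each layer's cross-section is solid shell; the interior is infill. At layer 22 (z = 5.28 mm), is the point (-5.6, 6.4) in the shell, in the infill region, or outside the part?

shell

At z = 5.28 mm: the r=9 cylinder contributes a regular 32-gon of circumradius 9; the r=4 sphere at (7, -0.5) contributes a regular 32-gon of circumradius √(4²−3.28²) = 2.289; the sphere at (16, -3): section is a regular 32-gon, circumradius = √(r²−h²) = √(10.5²−7.28²) = 7.566; Subtracting the remaining from the first: starting from the r=9 cylinder, the r=4 sphere at (7, -0.5) partially overlaps it — only the 15.77 mm² overlap (of its 16.36 mm²) is removed, clipping the outline; the r=10.5 sphere at (16, -3) partially overlaps it — only the 0.10 mm² overlap (of its 178.71 mm²) is removed, clipping the outline — 1 connected region; (whole slice rotated 15° about Z — lengths, areas and connectivity unchanged). Overall, the cross-section is a single solid region. Undo the 15° rotation: the query point maps to (-3.753, 7.631) in the un-rotated model frame. The nearest boundary edge runs (-5.00, 7.48)→(-3.44, 8.31); distance from the point to it = 0.46 mm. The point is inside the cross-section, 0.46 mm from the nearest boundary — within the 0.8 mm shell band (2 × 0.4).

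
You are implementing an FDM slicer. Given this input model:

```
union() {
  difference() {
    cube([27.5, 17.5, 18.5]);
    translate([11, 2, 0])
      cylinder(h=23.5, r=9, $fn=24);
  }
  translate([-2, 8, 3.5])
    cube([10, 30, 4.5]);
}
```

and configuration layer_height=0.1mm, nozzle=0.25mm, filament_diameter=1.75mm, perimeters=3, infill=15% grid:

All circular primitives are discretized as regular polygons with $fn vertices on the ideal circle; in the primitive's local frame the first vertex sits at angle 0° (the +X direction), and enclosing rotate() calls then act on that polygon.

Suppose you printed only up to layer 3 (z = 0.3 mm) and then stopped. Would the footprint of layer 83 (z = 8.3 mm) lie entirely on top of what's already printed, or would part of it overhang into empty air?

Compare the two slices. At z = 0.3: the cube is present — its section is the full 27.5×17.5 rectangle (area 481.25 mm²); the cylinder at (11, 2): section is a regular 24-gon, circumradius r=9 (area = (24/2)·9.000²·sin(360°/24) = 251.57 mm²); Taking the first minus the rest: starting from the 27.5×17.5 cube (481.25 mm²), the r=9 cylinder at (11, 2) partially overlaps it — only the 161.26 mm² overlap (of its 251.57 mm²) is removed, clipping the outline — area = 319.99 mm²; the cube at (-2, 8) is absent (z outside [3.5, 8]); Combining (union): only the result so far is present, so the union is just that shape — area = 319.99 mm². At z = 8.3: the cube is present — its section is the full 27.5×17.5 rectangle (area 481.25 mm²); the r=9 cylinder at (11, 2) contributes a regular 24-gon of circumradius 9 (area = (24/2)·9.000²·sin(360°/24) = 251.57 mm²); After the difference (first − rest): starting from the 27.5×17.5 cube (481.25 mm²), the r=9 cylinder at (11, 2) partially overlaps it — only the 161.26 mm² overlap (of its 251.57 mm²) is removed, clipping the outline — area = 319.99 mm²; the cube at (-2, 8) does not reach this height (z outside [3.5, 8]); Combining (union): only the result so far is present, so the union is just that shape — area = 319.99 mm². Checking containment: the cross-section at z = 8.3 is a subset of the cross-section at z = 0.3.

entirely on top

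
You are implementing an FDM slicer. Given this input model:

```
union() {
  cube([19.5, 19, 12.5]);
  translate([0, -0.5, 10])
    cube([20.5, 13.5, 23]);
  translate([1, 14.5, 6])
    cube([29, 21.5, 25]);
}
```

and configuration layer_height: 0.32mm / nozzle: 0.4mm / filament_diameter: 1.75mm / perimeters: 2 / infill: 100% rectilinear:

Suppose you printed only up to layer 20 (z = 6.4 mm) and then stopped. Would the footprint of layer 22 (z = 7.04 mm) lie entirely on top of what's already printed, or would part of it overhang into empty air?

entirely on top

Compare the two slices. At z = 6.4: the cube is present — its section is the full 19.5×19 rectangle (area 370.50 mm²); the cube at (0, -0.5) is absent (z outside [10, 33]); the 29×21.5 cube at (1, 14.5) contributes its full rectangle (area 623.50 mm²); Taking the union: the regions partially overlap — summed areas 994.00 mm² minus the doubly-counted overlap 83.25 mm² gives 910.75 mm² — area = 910.75 mm². At z = 7.04: the cube (footprint 19.5×19) is included at this height (area 370.50 mm²); the cube at (0, -0.5) is absent (z outside [10, 33]); the cube at (1, 14.5) (footprint 29×21.5) is included at this height (area 623.50 mm²); Combining (union): the regions partially overlap — summed areas 994.00 mm² minus the doubly-counted overlap 83.25 mm² gives 910.75 mm² — area = 910.75 mm². Checking containment: the cross-section at z = 7.04 is a subset of the cross-section at z = 6.4.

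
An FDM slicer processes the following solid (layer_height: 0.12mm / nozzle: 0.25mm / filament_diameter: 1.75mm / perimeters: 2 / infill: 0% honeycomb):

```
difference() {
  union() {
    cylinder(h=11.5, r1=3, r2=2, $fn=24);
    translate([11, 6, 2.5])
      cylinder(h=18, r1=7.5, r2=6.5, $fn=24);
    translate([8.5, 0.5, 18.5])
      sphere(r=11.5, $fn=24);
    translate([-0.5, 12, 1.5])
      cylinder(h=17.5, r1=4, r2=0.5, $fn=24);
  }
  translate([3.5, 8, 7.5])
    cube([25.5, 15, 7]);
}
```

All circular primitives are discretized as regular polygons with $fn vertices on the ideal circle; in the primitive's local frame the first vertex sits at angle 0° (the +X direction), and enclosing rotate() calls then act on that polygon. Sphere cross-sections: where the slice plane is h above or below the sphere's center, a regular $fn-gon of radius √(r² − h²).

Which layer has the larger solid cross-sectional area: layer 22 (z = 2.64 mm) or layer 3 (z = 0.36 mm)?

Layer 22 (z = 2.64): the cone contributes a regular 24-gon of circumradius 2.770 (interpolated between r1=3 and r2=2 at t=0.230) (area = (24/2)·2.770²·sin(360°/24) = 23.84 mm²); the cone at (11, 6) contributes a regular 24-gon of circumradius 7.492 (interpolated between r1=7.5 and r2=6.5 at t=0.008) (area = (24/2)·7.492²·sin(360°/24) = 174.34 mm²); the sphere at (8.5, 0.5) is not intersected at this z (|z−center|=15.860 > r=11.5); the cone at (-0.5, 12): at t=0.065 of its height the radius interpolates to r₁+(r₂−r₁)t = 3.772, giving a regular 24-gon of that circumradius (area = (24/2)·3.772²·sin(360°/24) = 44.19 mm²); Merging all regions: the 3 present regions are separate (no shared area or edge), so areas and boundary lengths simply add and each stays a separate island — area = 242.37 mm²; the cube at (3.5, 8) does not reach this height (z outside [7.5, 14.5]); Subtracting the remaining from the first: none of the subtracted shapes is present at this height, so the result so far is unchanged — area = 242.37 mm². So its area = 242.37 mm². Layer 3 (z = 0.36): the cone: at t=0.031 of its height the radius interpolates to r₁+(r₂−r₁)t = 2.969, giving a regular 24-gon of that circumradius (area = (24/2)·2.969²·sin(360°/24) = 27.37 mm²); the cone at (11, 6) is absent (z outside [2.5, 20.5]); the sphere at (8.5, 0.5) is absent (|z−center|=18.140 > r=11.5); the cone at (-0.5, 12) is absent (z outside [1.5, 19]); Merging all regions: only the cone is present, so the union is just that shape — area = 27.37 mm²; the cube at (3.5, 8) is not intersected at this z (z outside [7.5, 14.5]); After the difference (first − rest): none of the subtracted shapes is present at this height, so the result so far is unchanged — area = 27.37 mm². So its area = 27.37 mm². Layer 22 is larger (242.37 vs 27.37 mm²).

layer 22 (z = 2.64 mm)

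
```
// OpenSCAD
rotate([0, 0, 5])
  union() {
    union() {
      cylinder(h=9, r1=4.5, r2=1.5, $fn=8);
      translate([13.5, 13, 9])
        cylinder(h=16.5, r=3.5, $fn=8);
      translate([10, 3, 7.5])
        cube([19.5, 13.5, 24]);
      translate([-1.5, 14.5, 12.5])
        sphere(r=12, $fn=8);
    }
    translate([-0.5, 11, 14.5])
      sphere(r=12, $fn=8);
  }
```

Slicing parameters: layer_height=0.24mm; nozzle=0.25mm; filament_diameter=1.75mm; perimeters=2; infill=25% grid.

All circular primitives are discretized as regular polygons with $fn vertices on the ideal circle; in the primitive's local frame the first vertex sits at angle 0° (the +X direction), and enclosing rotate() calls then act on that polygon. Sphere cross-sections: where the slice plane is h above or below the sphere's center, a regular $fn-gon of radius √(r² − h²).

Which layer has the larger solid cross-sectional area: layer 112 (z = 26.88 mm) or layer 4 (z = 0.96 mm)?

Layer 112 (z = 26.88): the cone does not reach this height (z outside [0, 9]); the cylinder at (13.5, 13) is not intersected at this z (z outside [9, 25.5]); the 19.5×13.5 cube at (10, 3) contributes its full rectangle (area 263.25 mm²); the sphere at (-1.5, 14.5) is not intersected at this z (|z−center|=14.380 > r=12); Merging all regions: only the 19.5×13.5 cube at (10, 3) is present, so the union is just that shape — area = 263.25 mm²; the sphere at (-0.5, 11) does not reach this height (|z−center|=12.380 > r=12); Combining (union): only that combined region is present, so the union is just that shape — area = 263.25 mm²; (rotated 5° about Z; rotation is an isometry so areas/perimeters/island counts are preserved). So its area = 263.25 mm². Layer 4 (z = 0.96): the cone: at t=0.107 of its height the radius interpolates to r₁+(r₂−r₁)t = 4.180, giving a regular 8-gon of that circumradius (area = (8/2)·4.180²·sin(360°/8) = 49.42 mm²); the cylinder at (13.5, 13) does not reach this height (z outside [9, 25.5]); the cube at (10, 3) does not reach this height (z outside [7.5, 31.5]); the sphere at (-1.5, 14.5): section is a regular 8-gon, circumradius = √(r²−h²) = √(12²−11.54²) = 3.291 (area = (8/2)·3.291²·sin(360°/8) = 30.63 mm²); Combining (union): the 2 present regions are separate (no shared area or edge), so areas and boundary lengths simply add and each stays a separate island — area = 80.05 mm²; the sphere at (-0.5, 11) does not reach this height (|z−center|=13.540 > r=12); Merging all regions: only that combined region is present, so the union is just that shape — area = 80.05 mm²; (whole slice rotated 5° about Z — lengths, areas and connectivity unchanged). So its area = 80.05 mm². Layer 112 is larger (263.25 vs 80.05 mm²).

layer 112 (z = 26.88 mm)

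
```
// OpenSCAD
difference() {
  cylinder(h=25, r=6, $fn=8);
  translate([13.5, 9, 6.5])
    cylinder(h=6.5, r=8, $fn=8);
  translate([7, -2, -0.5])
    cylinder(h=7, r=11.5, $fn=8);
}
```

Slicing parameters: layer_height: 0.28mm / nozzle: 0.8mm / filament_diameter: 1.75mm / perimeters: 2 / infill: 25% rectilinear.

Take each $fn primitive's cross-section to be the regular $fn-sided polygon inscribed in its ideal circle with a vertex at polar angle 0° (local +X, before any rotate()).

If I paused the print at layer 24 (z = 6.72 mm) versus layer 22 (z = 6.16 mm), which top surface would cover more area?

layer 24 (z = 6.72 mm)

Layer 24 (z = 6.72): the cylinder: section is a regular 8-gon, circumradius r=6 (area = (8/2)·6.000²·sin(360°/8) = 101.82 mm²); the r=8 cylinder at (13.5, 9) gives a regular 8-gon of circumradius 8 (constant along its height) (area = (8/2)·8.000²·sin(360°/8) = 181.02 mm²); the cylinder at (7, -2) does not reach this height (z outside [-0.5, 6.5]); Taking the first minus the rest: starting from the r=6 cylinder (101.82 mm²), the r=8 cylinder at (13.5, 9) misses the remaining region (no effect) — area = 101.82 mm². So its area = 101.82 mm². Layer 22 (z = 6.16): the r=6 cylinder gives a regular 8-gon of circumradius 6 (constant along its height) (area = (8/2)·6.000²·sin(360°/8) = 101.82 mm²); the cylinder at (13.5, 9) is not intersected at this z (z outside [6.5, 13]); the r=11.5 cylinder at (7, -2) gives a regular 8-gon of circumradius 11.5 (constant along its height) (area = (8/2)·11.500²·sin(360°/8) = 374.06 mm²); Taking the first minus the rest: starting from the r=6 cylinder (101.82 mm²), the r=11.5 cylinder at (7, -2) partially overlaps it — only the 85.97 mm² overlap (of its 374.06 mm²) is removed, clipping the outline — area = 15.85 mm². So its area = 15.85 mm². Layer 24 is larger (101.82 vs 15.85 mm²).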